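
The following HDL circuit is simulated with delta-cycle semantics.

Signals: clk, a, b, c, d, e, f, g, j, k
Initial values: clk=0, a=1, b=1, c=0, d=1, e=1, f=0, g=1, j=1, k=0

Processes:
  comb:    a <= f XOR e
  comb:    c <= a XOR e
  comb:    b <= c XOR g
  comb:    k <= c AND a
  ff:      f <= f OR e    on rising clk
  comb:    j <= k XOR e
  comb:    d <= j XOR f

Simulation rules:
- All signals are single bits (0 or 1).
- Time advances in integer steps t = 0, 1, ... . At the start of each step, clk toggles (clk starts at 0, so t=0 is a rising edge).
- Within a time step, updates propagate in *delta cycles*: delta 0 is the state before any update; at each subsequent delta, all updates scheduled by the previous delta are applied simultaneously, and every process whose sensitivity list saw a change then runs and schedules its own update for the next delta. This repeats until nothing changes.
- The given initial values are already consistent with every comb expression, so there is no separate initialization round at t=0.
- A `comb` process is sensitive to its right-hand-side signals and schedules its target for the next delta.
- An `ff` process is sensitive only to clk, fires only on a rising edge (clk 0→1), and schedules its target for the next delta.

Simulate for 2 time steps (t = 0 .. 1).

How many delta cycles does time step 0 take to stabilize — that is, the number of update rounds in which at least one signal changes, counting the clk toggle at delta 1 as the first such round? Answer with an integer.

5

t0.Δ0 b=1 clk=0 g=1 a=1 d=1 e=1 c=0 f=0 j=1 k=0
t0.Δ1 b=1 clk=1 g=1 a=1 d=1 e=1 c=0 f=0 j=1 k=0
t0.Δ2 b=1 clk=1 g=1 a=1 d=1 e=1 c=0 f=1 j=1 k=0
t0.Δ3 b=1 clk=1 g=1 a=0 d=0 e=1 c=0 f=1 j=1 k=0
t0.Δ4 b=1 clk=1 g=1 a=0 d=0 e=1 c=1 f=1 j=1 k=0
t0.Δ5 b=0 clk=1 g=1 a=0 d=0 e=1 c=1 f=1 j=1 k=0
t1.Δ0 b=0 clk=1 g=1 a=0 d=0 e=1 c=1 f=1 j=1 k=0
t1.Δ1 b=0 clk=0 g=1 a=0 d=0 e=1 c=1 f=1 j=1 k=0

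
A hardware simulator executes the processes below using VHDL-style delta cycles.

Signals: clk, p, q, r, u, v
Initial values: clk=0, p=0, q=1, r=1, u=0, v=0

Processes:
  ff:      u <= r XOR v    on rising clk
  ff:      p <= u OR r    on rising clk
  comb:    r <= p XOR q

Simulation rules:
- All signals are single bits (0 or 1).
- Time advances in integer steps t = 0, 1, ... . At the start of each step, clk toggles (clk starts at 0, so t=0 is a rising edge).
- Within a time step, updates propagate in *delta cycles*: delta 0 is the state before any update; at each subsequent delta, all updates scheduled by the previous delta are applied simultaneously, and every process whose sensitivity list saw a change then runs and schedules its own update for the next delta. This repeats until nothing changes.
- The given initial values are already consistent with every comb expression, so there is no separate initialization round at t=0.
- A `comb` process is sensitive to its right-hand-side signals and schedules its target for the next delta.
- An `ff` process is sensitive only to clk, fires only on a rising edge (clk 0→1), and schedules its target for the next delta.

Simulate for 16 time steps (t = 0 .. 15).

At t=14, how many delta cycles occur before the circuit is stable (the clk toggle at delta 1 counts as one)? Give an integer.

[bits: v,r,u,q,clk,p]
t=0: Δ0=010100 Δ1=010110 Δ2=011111 Δ3=001111 | 3Δ
t=1: Δ0=001111 Δ1=001101 | 1Δ
t=2: Δ0=001101 Δ1=001111 Δ2=000111 | 2Δ
t=3: Δ0=000111 Δ1=000101 | 1Δ
t=4: Δ0=000101 Δ1=000111 Δ2=000110 Δ3=010110 | 3Δ
t=5: Δ0=010110 Δ1=010100 | 1Δ
t=6: Δ0=010100 Δ1=010110 Δ2=011111 Δ3=001111 | 3Δ
t=7: Δ0=001111 Δ1=001101 | 1Δ
t=8: Δ0=001101 Δ1=001111 Δ2=000111 | 2Δ
t=9: Δ0=000111 Δ1=000101 | 1Δ
t=10: Δ0=000101 Δ1=000111 Δ2=000110 Δ3=010110 | 3Δ
t=11: Δ0=010110 Δ1=010100 | 1Δ
t=12: Δ0=010100 Δ1=010110 Δ2=011111 Δ3=001111 | 3Δ
t=13: Δ0=001111 Δ1=001101 | 1Δ
t=14: Δ0=001101 Δ1=001111 Δ2=000111 | 2Δ
t=15: Δ0=000111 Δ1=000101 | 1Δ

2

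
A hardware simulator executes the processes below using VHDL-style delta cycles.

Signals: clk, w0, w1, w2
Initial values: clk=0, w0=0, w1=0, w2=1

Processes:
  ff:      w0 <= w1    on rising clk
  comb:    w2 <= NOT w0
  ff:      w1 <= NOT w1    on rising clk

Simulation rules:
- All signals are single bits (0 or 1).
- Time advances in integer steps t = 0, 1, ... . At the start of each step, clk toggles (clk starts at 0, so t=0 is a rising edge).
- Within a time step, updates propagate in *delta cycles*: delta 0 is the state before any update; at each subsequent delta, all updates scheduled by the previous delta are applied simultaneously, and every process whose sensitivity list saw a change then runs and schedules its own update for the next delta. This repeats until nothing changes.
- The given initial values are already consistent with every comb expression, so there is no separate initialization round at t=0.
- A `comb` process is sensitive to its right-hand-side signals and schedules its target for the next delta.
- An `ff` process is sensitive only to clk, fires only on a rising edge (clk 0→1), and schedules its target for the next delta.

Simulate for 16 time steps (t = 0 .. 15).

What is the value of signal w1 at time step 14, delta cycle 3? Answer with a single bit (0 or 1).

t0.Δ0 w1=0 w2=1 clk=0 w0=0
t0.Δ1 w1=0 w2=1 clk=1 w0=0
t0.Δ2 w1=1 w2=1 clk=1 w0=0
t1.Δ0 w1=1 w2=1 clk=1 w0=0
t1.Δ1 w1=1 w2=1 clk=0 w0=0
t2.Δ0 w1=1 w2=1 clk=0 w0=0
t2.Δ1 w1=1 w2=1 clk=1 w0=0
t2.Δ2 w1=0 w2=1 clk=1 w0=1
t2.Δ3 w1=0 w2=0 clk=1 w0=1
t3.Δ0 w1=0 w2=0 clk=1 w0=1
t3.Δ1 w1=0 w2=0 clk=0 w0=1
t4.Δ0 w1=0 w2=0 clk=0 w0=1
t4.Δ1 w1=0 w2=0 clk=1 w0=1
t4.Δ2 w1=1 w2=0 clk=1 w0=0
t4.Δ3 w1=1 w2=1 clk=1 w0=0
t5.Δ0 w1=1 w2=1 clk=1 w0=0
t5.Δ1 w1=1 w2=1 clk=0 w0=0
t6.Δ0 w1=1 w2=1 clk=0 w0=0
t6.Δ1 w1=1 w2=1 clk=1 w0=0
t6.Δ2 w1=0 w2=1 clk=1 w0=1
t6.Δ3 w1=0 w2=0 clk=1 w0=1
t7.Δ0 w1=0 w2=0 clk=1 w0=1
t7.Δ1 w1=0 w2=0 clk=0 w0=1
t8.Δ0 w1=0 w2=0 clk=0 w0=1
t8.Δ1 w1=0 w2=0 clk=1 w0=1
t8.Δ2 w1=1 w2=0 clk=1 w0=0
t8.Δ3 w1=1 w2=1 clk=1 w0=0
t9.Δ0 w1=1 w2=1 clk=1 w0=0
t9.Δ1 w1=1 w2=1 clk=0 w0=0
t10.Δ0 w1=1 w2=1 clk=0 w0=0
t10.Δ1 w1=1 w2=1 clk=1 w0=0
t10.Δ2 w1=0 w2=1 clk=1 w0=1
t10.Δ3 w1=0 w2=0 clk=1 w0=1
t11.Δ0 w1=0 w2=0 clk=1 w0=1
t11.Δ1 w1=0 w2=0 clk=0 w0=1
t12.Δ0 w1=0 w2=0 clk=0 w0=1
t12.Δ1 w1=0 w2=0 clk=1 w0=1
t12.Δ2 w1=1 w2=0 clk=1 w0=0
t12.Δ3 w1=1 w2=1 clk=1 w0=0
t13.Δ0 w1=1 w2=1 clk=1 w0=0
t13.Δ1 w1=1 w2=1 clk=0 w0=0
t14.Δ0 w1=1 w2=1 clk=0 w0=0
t14.Δ1 w1=1 w2=1 clk=1 w0=0
t14.Δ2 w1=0 w2=1 clk=1 w0=1
t14.Δ3 w1=0 w2=0 clk=1 w0=1
t15.Δ0 w1=0 w2=0 clk=1 w0=1
t15.Δ1 w1=0 w2=0 clk=0 w0=1

0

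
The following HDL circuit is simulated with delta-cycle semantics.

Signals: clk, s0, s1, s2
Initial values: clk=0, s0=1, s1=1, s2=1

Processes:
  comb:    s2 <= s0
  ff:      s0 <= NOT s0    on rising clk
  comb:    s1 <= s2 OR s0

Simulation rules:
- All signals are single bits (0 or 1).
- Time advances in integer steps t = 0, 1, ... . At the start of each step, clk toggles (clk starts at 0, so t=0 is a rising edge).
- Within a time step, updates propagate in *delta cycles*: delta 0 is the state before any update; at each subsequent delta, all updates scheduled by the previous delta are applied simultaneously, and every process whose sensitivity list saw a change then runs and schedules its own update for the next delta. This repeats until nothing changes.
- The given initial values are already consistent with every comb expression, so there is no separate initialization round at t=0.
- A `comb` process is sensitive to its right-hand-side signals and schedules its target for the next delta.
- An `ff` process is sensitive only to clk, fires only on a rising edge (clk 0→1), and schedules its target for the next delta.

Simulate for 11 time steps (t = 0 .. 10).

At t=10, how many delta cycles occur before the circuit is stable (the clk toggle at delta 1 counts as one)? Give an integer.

t=0 Δ0: s0=1 s1=1 s2=1 clk=0
  Δ1: clk:0→1
  Δ2: s0:1→0
  Δ3: s2:1→0
  Δ4: s1:1→0
  (4Δ to stable)
t=1 Δ0: s0=0 s1=0 s2=0 clk=1
  Δ1: clk:1→0
  (1Δ to stable)
t=2 Δ0: s0=0 s1=0 s2=0 clk=0
  Δ1: clk:0→1
  Δ2: s0:0→1
  Δ3: s1:0→1, s2:0→1
  (3Δ to stable)
t=3 Δ0: s0=1 s1=1 s2=1 clk=1
  Δ1: clk:1→0
  (1Δ to stable)
t=4 Δ0: s0=1 s1=1 s2=1 clk=0
  Δ1: clk:0→1
  Δ2: s0:1→0
  Δ3: s2:1→0
  Δ4: s1:1→0
  (4Δ to stable)
t=5 Δ0: s0=0 s1=0 s2=0 clk=1
  Δ1: clk:1→0
  (1Δ to stable)
t=6 Δ0: s0=0 s1=0 s2=0 clk=0
  Δ1: clk:0→1
  Δ2: s0:0→1
  Δ3: s1:0→1, s2:0→1
  (3Δ to stable)
t=7 Δ0: s0=1 s1=1 s2=1 clk=1
  Δ1: clk:1→0
  (1Δ to stable)
t=8 Δ0: s0=1 s1=1 s2=1 clk=0
  Δ1: clk:0→1
  Δ2: s0:1→0
  Δ3: s2:1→0
  Δ4: s1:1→0
  (4Δ to stable)
t=9 Δ0: s0=0 s1=0 s2=0 clk=1
  Δ1: clk:1→0
  (1Δ to stable)
t=10 Δ0: s0=0 s1=0 s2=0 clk=0
  Δ1: clk:0→1
  Δ2: s0:0→1
  Δ3: s1:0→1, s2:0→1
  (3Δ to stable)

3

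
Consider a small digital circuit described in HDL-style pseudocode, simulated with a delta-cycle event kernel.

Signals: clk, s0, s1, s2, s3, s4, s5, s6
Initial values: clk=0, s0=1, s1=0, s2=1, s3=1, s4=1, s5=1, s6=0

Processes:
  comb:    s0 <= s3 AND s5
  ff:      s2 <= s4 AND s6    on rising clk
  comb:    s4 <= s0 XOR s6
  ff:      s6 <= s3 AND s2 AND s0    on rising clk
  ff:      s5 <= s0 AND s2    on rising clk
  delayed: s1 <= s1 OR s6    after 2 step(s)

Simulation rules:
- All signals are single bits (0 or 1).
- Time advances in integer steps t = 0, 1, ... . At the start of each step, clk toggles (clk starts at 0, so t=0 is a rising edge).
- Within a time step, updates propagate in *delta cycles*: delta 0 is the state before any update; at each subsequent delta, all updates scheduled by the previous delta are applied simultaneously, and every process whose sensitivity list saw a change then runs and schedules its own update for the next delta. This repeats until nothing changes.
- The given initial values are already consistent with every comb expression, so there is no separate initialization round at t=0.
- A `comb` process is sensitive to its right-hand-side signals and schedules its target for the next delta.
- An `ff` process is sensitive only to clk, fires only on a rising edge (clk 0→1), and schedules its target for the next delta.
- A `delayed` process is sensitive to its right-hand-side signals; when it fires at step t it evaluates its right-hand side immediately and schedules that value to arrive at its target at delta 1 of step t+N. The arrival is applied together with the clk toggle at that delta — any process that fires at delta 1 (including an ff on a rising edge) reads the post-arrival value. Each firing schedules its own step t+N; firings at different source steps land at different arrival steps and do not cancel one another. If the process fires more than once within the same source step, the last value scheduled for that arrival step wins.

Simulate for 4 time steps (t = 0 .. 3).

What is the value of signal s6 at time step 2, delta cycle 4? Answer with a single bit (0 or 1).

[bits: s1,s4,s6,s2,s0,s3,s5,clk]
t=0: Δ0=01011110 Δ1=01011111 Δ2=01101111 Δ3=00101111 | 3Δ
t=1: Δ0=00101111 Δ1=00101110 | 1Δ
t=2: Δ0=00101110 Δ1=10101111 Δ2=10001101 Δ3=11000101 Δ4=10000101 | 4Δ
t=3: Δ0=10000101 Δ1=10000100 | 1Δ

0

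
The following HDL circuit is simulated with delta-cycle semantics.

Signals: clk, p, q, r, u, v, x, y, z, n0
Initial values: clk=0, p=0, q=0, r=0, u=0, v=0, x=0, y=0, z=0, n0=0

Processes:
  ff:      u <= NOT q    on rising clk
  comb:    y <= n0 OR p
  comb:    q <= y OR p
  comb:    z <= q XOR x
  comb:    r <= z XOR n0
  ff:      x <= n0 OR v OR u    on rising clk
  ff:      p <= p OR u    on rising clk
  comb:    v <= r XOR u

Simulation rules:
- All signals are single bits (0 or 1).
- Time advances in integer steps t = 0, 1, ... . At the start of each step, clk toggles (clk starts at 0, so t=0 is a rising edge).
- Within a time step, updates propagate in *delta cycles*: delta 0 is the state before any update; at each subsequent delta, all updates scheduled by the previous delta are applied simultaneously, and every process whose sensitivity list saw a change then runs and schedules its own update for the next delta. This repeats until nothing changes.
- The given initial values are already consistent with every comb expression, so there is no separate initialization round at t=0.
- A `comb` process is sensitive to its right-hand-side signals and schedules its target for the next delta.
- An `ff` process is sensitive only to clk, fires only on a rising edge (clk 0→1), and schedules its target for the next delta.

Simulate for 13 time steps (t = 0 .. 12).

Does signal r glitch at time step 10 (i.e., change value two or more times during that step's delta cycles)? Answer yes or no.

no

[bits: v,n0,y,x,q,z,clk,u,r,p]
t=0: Δ0=0000000000 Δ1=0000001000 Δ2=0000001100 Δ3=1000001100 | 3Δ
t=1: Δ0=1000001100 Δ1=1000000100 | 1Δ
t=2: Δ0=1000000100 Δ1=1000001100 Δ2=1001001101 Δ3=1011111101 Δ4=1011101111 Δ5=0011101101 Δ6=1011101101 | 6Δ
t=3: Δ0=1011101101 Δ1=1011100101 | 1Δ
t=4: Δ0=1011100101 Δ1=1011101101 Δ2=1011101001 Δ3=0011101001 | 3Δ
t=5: Δ0=0011101001 Δ1=0011100001 | 1Δ
t=6: Δ0=0011100001 Δ1=0011101001 Δ2=0010101001 Δ3=0010111001 Δ4=0010111011 Δ5=1010111011 | 5Δ
t=7: Δ0=1010111011 Δ1=1010110011 | 1Δ
t=8: Δ0=1010110011 Δ1=1010111011 Δ2=1011111011 Δ3=1011101011 Δ4=1011101001 Δ5=0011101001 | 5Δ
t=9: Δ0=0011101001 Δ1=0011100001 | 1Δ
t=10: Δ0=0011100001 Δ1=0011101001 Δ2=0010101001 Δ3=0010111001 Δ4=0010111011 Δ5=1010111011 | 5Δ
t=11: Δ0=1010111011 Δ1=1010110011 | 1Δ
t=12: Δ0=1010110011 Δ1=1010111011 Δ2=1011111011 Δ3=1011101011 Δ4=1011101001 Δ5=0011101001 | 5Δ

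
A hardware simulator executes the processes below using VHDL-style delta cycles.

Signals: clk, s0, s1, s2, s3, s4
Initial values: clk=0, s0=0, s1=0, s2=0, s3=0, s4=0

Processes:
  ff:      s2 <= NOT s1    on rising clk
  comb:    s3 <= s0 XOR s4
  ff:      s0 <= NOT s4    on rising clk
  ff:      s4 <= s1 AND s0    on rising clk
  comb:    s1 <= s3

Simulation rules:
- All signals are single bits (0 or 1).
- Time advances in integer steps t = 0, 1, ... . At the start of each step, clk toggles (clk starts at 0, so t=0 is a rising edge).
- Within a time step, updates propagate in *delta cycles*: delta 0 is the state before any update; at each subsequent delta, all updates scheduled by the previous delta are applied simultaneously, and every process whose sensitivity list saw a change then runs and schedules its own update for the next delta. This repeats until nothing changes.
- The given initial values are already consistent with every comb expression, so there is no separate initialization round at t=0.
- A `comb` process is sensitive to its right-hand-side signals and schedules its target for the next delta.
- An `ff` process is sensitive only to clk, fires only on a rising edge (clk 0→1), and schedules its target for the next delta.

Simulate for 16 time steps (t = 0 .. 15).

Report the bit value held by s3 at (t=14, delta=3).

t0.Δ0 s4=0 s0=0 clk=0 s1=0 s2=0 s3=0
t0.Δ1 s4=0 s0=0 clk=1 s1=0 s2=0 s3=0
t0.Δ2 s4=0 s0=1 clk=1 s1=0 s2=1 s3=0
t0.Δ3 s4=0 s0=1 clk=1 s1=0 s2=1 s3=1
t0.Δ4 s4=0 s0=1 clk=1 s1=1 s2=1 s3=1
t1.Δ0 s4=0 s0=1 clk=1 s1=1 s2=1 s3=1
t1.Δ1 s4=0 s0=1 clk=0 s1=1 s2=1 s3=1
t2.Δ0 s4=0 s0=1 clk=0 s1=1 s2=1 s3=1
t2.Δ1 s4=0 s0=1 clk=1 s1=1 s2=1 s3=1
t2.Δ2 s4=1 s0=1 clk=1 s1=1 s2=0 s3=1
t2.Δ3 s4=1 s0=1 clk=1 s1=1 s2=0 s3=0
t2.Δ4 s4=1 s0=1 clk=1 s1=0 s2=0 s3=0
t3.Δ0 s4=1 s0=1 clk=1 s1=0 s2=0 s3=0
t3.Δ1 s4=1 s0=1 clk=0 s1=0 s2=0 s3=0
t4.Δ0 s4=1 s0=1 clk=0 s1=0 s2=0 s3=0
t4.Δ1 s4=1 s0=1 clk=1 s1=0 s2=0 s3=0
t4.Δ2 s4=0 s0=0 clk=1 s1=0 s2=1 s3=0
t5.Δ0 s4=0 s0=0 clk=1 s1=0 s2=1 s3=0
t5.Δ1 s4=0 s0=0 clk=0 s1=0 s2=1 s3=0
t6.Δ0 s4=0 s0=0 clk=0 s1=0 s2=1 s3=0
t6.Δ1 s4=0 s0=0 clk=1 s1=0 s2=1 s3=0
t6.Δ2 s4=0 s0=1 clk=1 s1=0 s2=1 s3=0
t6.Δ3 s4=0 s0=1 clk=1 s1=0 s2=1 s3=1
t6.Δ4 s4=0 s0=1 clk=1 s1=1 s2=1 s3=1
t7.Δ0 s4=0 s0=1 clk=1 s1=1 s2=1 s3=1
t7.Δ1 s4=0 s0=1 clk=0 s1=1 s2=1 s3=1
t8.Δ0 s4=0 s0=1 clk=0 s1=1 s2=1 s3=1
t8.Δ1 s4=0 s0=1 clk=1 s1=1 s2=1 s3=1
t8.Δ2 s4=1 s0=1 clk=1 s1=1 s2=0 s3=1
t8.Δ3 s4=1 s0=1 clk=1 s1=1 s2=0 s3=0
t8.Δ4 s4=1 s0=1 clk=1 s1=0 s2=0 s3=0
t9.Δ0 s4=1 s0=1 clk=1 s1=0 s2=0 s3=0
t9.Δ1 s4=1 s0=1 clk=0 s1=0 s2=0 s3=0
t10.Δ0 s4=1 s0=1 clk=0 s1=0 s2=0 s3=0
t10.Δ1 s4=1 s0=1 clk=1 s1=0 s2=0 s3=0
t10.Δ2 s4=0 s0=0 clk=1 s1=0 s2=1 s3=0
t11.Δ0 s4=0 s0=0 clk=1 s1=0 s2=1 s3=0
t11.Δ1 s4=0 s0=0 clk=0 s1=0 s2=1 s3=0
t12.Δ0 s4=0 s0=0 clk=0 s1=0 s2=1 s3=0
t12.Δ1 s4=0 s0=0 clk=1 s1=0 s2=1 s3=0
t12.Δ2 s4=0 s0=1 clk=1 s1=0 s2=1 s3=0
t12.Δ3 s4=0 s0=1 clk=1 s1=0 s2=1 s3=1
t12.Δ4 s4=0 s0=1 clk=1 s1=1 s2=1 s3=1
t13.Δ0 s4=0 s0=1 clk=1 s1=1 s2=1 s3=1
t13.Δ1 s4=0 s0=1 clk=0 s1=1 s2=1 s3=1
t14.Δ0 s4=0 s0=1 clk=0 s1=1 s2=1 s3=1
t14.Δ1 s4=0 s0=1 clk=1 s1=1 s2=1 s3=1
t14.Δ2 s4=1 s0=1 clk=1 s1=1 s2=0 s3=1
t14.Δ3 s4=1 s0=1 clk=1 s1=1 s2=0 s3=0
t14.Δ4 s4=1 s0=1 clk=1 s1=0 s2=0 s3=0
t15.Δ0 s4=1 s0=1 clk=1 s1=0 s2=0 s3=0
t15.Δ1 s4=1 s0=1 clk=0 s1=0 s2=0 s3=0

0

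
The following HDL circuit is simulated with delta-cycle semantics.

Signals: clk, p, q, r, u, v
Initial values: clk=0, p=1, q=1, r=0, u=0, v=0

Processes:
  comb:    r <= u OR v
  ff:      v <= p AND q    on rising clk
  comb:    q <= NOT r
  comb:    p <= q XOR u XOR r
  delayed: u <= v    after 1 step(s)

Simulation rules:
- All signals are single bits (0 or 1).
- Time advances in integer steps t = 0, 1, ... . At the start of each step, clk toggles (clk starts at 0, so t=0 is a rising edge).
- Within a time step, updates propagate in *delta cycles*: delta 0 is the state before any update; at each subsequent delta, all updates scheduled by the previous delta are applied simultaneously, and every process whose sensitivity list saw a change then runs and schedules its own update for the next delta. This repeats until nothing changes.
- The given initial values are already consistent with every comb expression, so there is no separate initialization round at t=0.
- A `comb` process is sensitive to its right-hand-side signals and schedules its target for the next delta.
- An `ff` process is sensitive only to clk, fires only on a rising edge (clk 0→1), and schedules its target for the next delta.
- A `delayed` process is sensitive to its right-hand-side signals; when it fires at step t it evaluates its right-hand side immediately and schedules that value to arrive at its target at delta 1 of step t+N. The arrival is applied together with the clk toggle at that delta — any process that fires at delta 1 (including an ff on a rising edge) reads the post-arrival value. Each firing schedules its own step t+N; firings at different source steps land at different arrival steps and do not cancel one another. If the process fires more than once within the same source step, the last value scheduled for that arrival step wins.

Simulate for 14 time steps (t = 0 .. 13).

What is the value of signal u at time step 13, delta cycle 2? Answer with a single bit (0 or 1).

1

[bits: u,v,r,q,p,clk]
t=0: Δ0=000110 Δ1=000111 Δ2=010111 Δ3=011111 Δ4=011001 Δ5=011011 | 5Δ
t=1: Δ0=011011 Δ1=111010 Δ2=111000 | 2Δ
t=2: Δ0=111000 Δ1=111001 Δ2=101001 | 2Δ
t=3: Δ0=101001 Δ1=001000 Δ2=000010 Δ3=000100 Δ4=000110 | 4Δ
t=4: Δ0=000110 Δ1=000111 Δ2=010111 Δ3=011111 Δ4=011001 Δ5=011011 | 5Δ
t=5: Δ0=011011 Δ1=111010 Δ2=111000 | 2Δ
t=6: Δ0=111000 Δ1=111001 Δ2=101001 | 2Δ
t=7: Δ0=101001 Δ1=001000 Δ2=000010 Δ3=000100 Δ4=000110 | 4Δ
t=8: Δ0=000110 Δ1=000111 Δ2=010111 Δ3=011111 Δ4=011001 Δ5=011011 | 5Δ
t=9: Δ0=011011 Δ1=111010 Δ2=111000 | 2Δ
t=10: Δ0=111000 Δ1=111001 Δ2=101001 | 2Δ
t=11: Δ0=101001 Δ1=001000 Δ2=000010 Δ3=000100 Δ4=000110 | 4Δ
t=12: Δ0=000110 Δ1=000111 Δ2=010111 Δ3=011111 Δ4=011001 Δ5=011011 | 5Δ
t=13: Δ0=011011 Δ1=111010 Δ2=111000 | 2Δ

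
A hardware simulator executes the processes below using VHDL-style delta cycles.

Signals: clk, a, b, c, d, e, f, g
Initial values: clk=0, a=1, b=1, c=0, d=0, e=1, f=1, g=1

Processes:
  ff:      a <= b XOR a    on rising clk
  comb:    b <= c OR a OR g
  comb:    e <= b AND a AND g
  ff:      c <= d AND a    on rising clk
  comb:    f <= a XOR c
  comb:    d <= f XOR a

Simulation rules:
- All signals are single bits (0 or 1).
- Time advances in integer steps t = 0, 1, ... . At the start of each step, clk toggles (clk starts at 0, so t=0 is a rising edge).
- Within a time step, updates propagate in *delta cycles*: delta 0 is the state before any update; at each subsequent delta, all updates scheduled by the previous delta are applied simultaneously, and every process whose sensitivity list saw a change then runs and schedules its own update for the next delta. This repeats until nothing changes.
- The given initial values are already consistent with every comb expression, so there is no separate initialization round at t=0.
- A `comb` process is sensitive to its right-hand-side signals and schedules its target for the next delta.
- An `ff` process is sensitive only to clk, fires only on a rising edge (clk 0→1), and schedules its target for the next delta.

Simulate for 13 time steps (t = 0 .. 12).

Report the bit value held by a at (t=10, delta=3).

1

[bits: a,g,c,b,e,clk,d,f]
t=0: Δ0=11011001 Δ1=11011101 Δ2=01011101 Δ3=01010110 Δ4=01010100 | 4Δ
t=1: Δ0=01010100 Δ1=01010000 | 1Δ
t=2: Δ0=01010000 Δ1=01010100 Δ2=11010100 Δ3=11011111 Δ4=11011101 | 4Δ
t=3: Δ0=11011101 Δ1=11011001 | 1Δ
t=4: Δ0=11011001 Δ1=11011101 Δ2=01011101 Δ3=01010110 Δ4=01010100 | 4Δ
t=5: Δ0=01010100 Δ1=01010000 | 1Δ
t=6: Δ0=01010000 Δ1=01010100 Δ2=11010100 Δ3=11011111 Δ4=11011101 | 4Δ
t=7: Δ0=11011101 Δ1=11011001 | 1Δ
t=8: Δ0=11011001 Δ1=11011101 Δ2=01011101 Δ3=01010110 Δ4=01010100 | 4Δ
t=9: Δ0=01010100 Δ1=01010000 | 1Δ
t=10: Δ0=01010000 Δ1=01010100 Δ2=11010100 Δ3=11011111 Δ4=11011101 | 4Δ
t=11: Δ0=11011101 Δ1=11011001 | 1Δ
t=12: Δ0=11011001 Δ1=11011101 Δ2=01011101 Δ3=01010110 Δ4=01010100 | 4Δ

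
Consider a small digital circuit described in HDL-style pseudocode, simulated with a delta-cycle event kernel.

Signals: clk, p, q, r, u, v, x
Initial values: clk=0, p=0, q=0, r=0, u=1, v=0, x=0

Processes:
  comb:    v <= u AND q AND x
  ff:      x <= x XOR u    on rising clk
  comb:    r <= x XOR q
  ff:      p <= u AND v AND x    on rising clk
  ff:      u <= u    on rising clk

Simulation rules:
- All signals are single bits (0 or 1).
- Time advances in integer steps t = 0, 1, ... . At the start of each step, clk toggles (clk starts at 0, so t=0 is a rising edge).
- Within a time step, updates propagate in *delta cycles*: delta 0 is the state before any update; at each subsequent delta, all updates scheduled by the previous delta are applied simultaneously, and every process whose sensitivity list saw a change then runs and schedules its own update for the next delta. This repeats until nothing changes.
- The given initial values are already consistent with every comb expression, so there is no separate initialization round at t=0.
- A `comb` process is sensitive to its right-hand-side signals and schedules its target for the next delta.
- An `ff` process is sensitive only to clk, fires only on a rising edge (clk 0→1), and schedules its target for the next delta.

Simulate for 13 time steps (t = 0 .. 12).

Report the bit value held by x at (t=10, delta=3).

t=0 Δ0: u=1 x=0 clk=0 v=0 q=0 r=0 p=0
  Δ1: clk:0→1
  Δ2: x:0→1
  Δ3: r:0→1
  (3Δ to stable)
t=1 Δ0: u=1 x=1 clk=1 v=0 q=0 r=1 p=0
  Δ1: clk:1→0
  (1Δ to stable)
t=2 Δ0: u=1 x=1 clk=0 v=0 q=0 r=1 p=0
  Δ1: clk:0→1
  Δ2: x:1→0
  Δ3: r:1→0
  (3Δ to stable)
t=3 Δ0: u=1 x=0 clk=1 v=0 q=0 r=0 p=0
  Δ1: clk:1→0
  (1Δ to stable)
t=4 Δ0: u=1 x=0 clk=0 v=0 q=0 r=0 p=0
  Δ1: clk:0→1
  Δ2: x:0→1
  Δ3: r:0→1
  (3Δ to stable)
t=5 Δ0: u=1 x=1 clk=1 v=0 q=0 r=1 p=0
  Δ1: clk:1→0
  (1Δ to stable)
t=6 Δ0: u=1 x=1 clk=0 v=0 q=0 r=1 p=0
  Δ1: clk:0→1
  Δ2: x:1→0
  Δ3: r:1→0
  (3Δ to stable)
t=7 Δ0: u=1 x=0 clk=1 v=0 q=0 r=0 p=0
  Δ1: clk:1→0
  (1Δ to stable)
t=8 Δ0: u=1 x=0 clk=0 v=0 q=0 r=0 p=0
  Δ1: clk:0→1
  Δ2: x:0→1
  Δ3: r:0→1
  (3Δ to stable)
t=9 Δ0: u=1 x=1 clk=1 v=0 q=0 r=1 p=0
  Δ1: clk:1→0
  (1Δ to stable)
t=10 Δ0: u=1 x=1 clk=0 v=0 q=0 r=1 p=0
  Δ1: clk:0→1
  Δ2: x:1→0
  Δ3: r:1→0
  (3Δ to stable)
t=11 Δ0: u=1 x=0 clk=1 v=0 q=0 r=0 p=0
  Δ1: clk:1→0
  (1Δ to stable)
t=12 Δ0: u=1 x=0 clk=0 v=0 q=0 r=0 p=0
  Δ1: clk:0→1
  Δ2: x:0→1
  Δ3: r:0→1
  (3Δ to stable)

0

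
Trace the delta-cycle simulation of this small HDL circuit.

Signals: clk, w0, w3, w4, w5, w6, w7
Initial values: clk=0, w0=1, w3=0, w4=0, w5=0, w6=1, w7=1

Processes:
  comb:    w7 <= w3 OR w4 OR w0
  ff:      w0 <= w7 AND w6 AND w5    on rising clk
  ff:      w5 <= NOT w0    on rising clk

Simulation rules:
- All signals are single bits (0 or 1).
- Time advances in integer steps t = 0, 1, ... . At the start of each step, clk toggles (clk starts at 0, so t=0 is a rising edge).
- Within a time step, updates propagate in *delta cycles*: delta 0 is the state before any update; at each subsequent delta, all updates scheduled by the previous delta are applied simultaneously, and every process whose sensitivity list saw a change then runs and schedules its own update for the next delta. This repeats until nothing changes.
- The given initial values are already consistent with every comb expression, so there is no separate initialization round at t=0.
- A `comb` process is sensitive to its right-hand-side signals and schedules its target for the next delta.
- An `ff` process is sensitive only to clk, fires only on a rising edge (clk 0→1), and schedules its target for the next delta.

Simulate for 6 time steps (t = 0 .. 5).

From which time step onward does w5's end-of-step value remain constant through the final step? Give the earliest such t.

2

[bits: w0,w7,clk,w3,w6,w4,w5]
t=0: Δ0=1100100 Δ1=1110100 Δ2=0110100 Δ3=0010100 | 3Δ
t=1: Δ0=0010100 Δ1=0000100 | 1Δ
t=2: Δ0=0000100 Δ1=0010100 Δ2=0010101 | 2Δ
t=3: Δ0=0010101 Δ1=0000101 | 1Δ
t=4: Δ0=0000101 Δ1=0010101 | 1Δ
t=5: Δ0=0010101 Δ1=0000101 | 1Δ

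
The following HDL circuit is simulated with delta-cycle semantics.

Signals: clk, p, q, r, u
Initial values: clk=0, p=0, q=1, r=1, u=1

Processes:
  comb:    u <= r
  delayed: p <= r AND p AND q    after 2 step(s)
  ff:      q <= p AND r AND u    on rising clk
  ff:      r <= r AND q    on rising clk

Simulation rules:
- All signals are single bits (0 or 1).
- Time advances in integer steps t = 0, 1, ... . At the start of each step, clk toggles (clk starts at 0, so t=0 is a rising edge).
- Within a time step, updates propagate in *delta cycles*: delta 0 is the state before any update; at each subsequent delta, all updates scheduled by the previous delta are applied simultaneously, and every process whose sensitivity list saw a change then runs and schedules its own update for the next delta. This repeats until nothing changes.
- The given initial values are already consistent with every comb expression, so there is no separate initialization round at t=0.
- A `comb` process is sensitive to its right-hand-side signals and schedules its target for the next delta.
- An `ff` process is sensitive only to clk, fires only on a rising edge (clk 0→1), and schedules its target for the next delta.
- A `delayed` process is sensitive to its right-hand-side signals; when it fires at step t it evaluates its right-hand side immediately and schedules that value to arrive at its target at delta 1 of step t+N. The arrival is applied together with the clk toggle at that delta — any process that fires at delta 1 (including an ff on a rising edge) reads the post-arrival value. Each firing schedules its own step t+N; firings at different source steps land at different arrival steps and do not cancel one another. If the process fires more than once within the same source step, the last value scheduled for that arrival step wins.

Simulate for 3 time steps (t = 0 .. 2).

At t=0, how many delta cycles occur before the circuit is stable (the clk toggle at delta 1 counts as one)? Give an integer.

2

[bits: p,r,q,clk,u]
t=0: Δ0=01101 Δ1=01111 Δ2=01011 | 2Δ
t=1: Δ0=01011 Δ1=01001 | 1Δ
t=2: Δ0=01001 Δ1=01011 Δ2=00011 Δ3=00010 | 3Δ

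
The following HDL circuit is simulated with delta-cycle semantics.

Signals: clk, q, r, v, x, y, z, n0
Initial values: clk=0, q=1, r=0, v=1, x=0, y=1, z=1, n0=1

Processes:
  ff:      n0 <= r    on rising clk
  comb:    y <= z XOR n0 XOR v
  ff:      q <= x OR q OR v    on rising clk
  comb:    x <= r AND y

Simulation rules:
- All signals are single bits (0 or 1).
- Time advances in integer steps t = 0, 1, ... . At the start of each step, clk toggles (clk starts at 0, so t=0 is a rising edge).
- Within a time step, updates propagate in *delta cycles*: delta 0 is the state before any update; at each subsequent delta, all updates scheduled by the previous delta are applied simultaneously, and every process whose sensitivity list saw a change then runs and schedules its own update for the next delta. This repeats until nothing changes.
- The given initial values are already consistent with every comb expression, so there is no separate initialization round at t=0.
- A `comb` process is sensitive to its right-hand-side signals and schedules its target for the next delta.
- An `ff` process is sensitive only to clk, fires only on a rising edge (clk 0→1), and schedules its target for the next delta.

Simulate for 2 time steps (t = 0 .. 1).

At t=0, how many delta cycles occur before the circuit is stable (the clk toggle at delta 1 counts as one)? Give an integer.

[bits: x,n0,y,q,r,clk,z,v]
t=0: Δ0=01110011 Δ1=01110111 Δ2=00110111 Δ3=00010111 | 3Δ
t=1: Δ0=00010111 Δ1=00010011 | 1Δ

3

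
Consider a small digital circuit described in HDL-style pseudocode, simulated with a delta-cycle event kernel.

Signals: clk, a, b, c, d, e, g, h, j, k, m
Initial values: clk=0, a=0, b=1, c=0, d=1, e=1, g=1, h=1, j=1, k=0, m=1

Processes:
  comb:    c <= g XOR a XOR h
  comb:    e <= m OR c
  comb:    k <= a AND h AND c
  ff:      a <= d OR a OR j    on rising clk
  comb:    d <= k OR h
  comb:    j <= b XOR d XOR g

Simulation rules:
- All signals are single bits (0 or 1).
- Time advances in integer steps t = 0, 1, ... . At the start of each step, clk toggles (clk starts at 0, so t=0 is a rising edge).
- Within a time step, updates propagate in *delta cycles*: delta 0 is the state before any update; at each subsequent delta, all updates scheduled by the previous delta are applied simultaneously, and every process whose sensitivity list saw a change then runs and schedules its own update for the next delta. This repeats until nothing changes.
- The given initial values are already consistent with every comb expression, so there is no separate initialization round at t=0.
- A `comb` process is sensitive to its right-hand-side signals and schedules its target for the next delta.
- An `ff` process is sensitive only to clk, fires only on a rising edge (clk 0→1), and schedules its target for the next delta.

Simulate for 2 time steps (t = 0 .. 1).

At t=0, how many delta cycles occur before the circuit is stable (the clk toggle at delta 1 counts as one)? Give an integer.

4

t0.Δ0 a=0 e=1 j=1 h=1 c=0 clk=0 b=1 k=0 m=1 g=1 d=1
t0.Δ1 a=0 e=1 j=1 h=1 c=0 clk=1 b=1 k=0 m=1 g=1 d=1
t0.Δ2 a=1 e=1 j=1 h=1 c=0 clk=1 b=1 k=0 m=1 g=1 d=1
t0.Δ3 a=1 e=1 j=1 h=1 c=1 clk=1 b=1 k=0 m=1 g=1 d=1
t0.Δ4 a=1 e=1 j=1 h=1 c=1 clk=1 b=1 k=1 m=1 g=1 d=1
t1.Δ0 a=1 e=1 j=1 h=1 c=1 clk=1 b=1 k=1 m=1 g=1 d=1
t1.Δ1 a=1 e=1 j=1 h=1 c=1 clk=0 b=1 k=1 m=1 g=1 d=1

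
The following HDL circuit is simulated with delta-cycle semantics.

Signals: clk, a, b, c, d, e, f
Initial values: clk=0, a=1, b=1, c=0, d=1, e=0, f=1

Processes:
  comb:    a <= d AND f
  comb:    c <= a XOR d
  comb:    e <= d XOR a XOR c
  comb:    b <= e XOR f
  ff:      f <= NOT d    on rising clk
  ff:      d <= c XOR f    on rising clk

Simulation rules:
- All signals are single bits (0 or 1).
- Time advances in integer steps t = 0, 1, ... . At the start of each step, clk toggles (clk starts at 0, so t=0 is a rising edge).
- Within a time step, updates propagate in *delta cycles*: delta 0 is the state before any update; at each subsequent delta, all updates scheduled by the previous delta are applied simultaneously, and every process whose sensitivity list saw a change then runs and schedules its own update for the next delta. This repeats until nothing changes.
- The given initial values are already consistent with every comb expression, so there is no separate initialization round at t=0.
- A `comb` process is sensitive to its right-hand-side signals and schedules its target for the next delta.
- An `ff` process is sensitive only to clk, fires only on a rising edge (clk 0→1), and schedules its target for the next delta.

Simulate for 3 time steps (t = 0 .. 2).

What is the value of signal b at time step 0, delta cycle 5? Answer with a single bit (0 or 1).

t=0 Δ0: b=1 a=1 f=1 d=1 clk=0 e=0 c=0
  Δ1: clk:0→1
  Δ2: f:1→0
  Δ3: b:1→0, a:1→0
  Δ4: e:0→1, c:0→1
  Δ5: b:0→1, e:1→0
  Δ6: b:1→0
  (6Δ to stable)
t=1 Δ0: b=0 a=0 f=0 d=1 clk=1 e=0 c=1
  Δ1: clk:1→0
  (1Δ to stable)
t=2 Δ0: b=0 a=0 f=0 d=1 clk=0 e=0 c=1
  Δ1: clk:0→1
  (1Δ to stable)

1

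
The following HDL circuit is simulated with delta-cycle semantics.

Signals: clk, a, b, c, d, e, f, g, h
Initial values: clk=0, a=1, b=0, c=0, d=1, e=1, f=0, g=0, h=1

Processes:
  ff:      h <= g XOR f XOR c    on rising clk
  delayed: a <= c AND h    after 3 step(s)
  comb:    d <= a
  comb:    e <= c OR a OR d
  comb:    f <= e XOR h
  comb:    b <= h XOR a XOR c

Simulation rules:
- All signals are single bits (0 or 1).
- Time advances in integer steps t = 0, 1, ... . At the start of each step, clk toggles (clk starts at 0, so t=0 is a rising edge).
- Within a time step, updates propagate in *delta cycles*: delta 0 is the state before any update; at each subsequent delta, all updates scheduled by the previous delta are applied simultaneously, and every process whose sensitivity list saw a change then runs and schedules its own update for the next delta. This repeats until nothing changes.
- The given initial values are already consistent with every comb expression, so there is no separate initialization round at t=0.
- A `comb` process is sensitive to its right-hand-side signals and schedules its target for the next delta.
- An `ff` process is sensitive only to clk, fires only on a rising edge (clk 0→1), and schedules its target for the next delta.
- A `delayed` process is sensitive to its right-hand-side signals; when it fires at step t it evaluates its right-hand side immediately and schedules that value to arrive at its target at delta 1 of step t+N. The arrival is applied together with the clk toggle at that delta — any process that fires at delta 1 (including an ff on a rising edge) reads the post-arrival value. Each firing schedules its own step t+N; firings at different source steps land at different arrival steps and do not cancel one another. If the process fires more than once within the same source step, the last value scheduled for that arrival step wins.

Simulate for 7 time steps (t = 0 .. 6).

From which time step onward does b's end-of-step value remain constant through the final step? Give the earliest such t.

t0.Δ0 b=0 f=0 c=0 e=1 h=1 g=0 d=1 a=1 clk=0
t0.Δ1 b=0 f=0 c=0 e=1 h=1 g=0 d=1 a=1 clk=1
t0.Δ2 b=0 f=0 c=0 e=1 h=0 g=0 d=1 a=1 clk=1
t0.Δ3 b=1 f=1 c=0 e=1 h=0 g=0 d=1 a=1 clk=1
t1.Δ0 b=1 f=1 c=0 e=1 h=0 g=0 d=1 a=1 clk=1
t1.Δ1 b=1 f=1 c=0 e=1 h=0 g=0 d=1 a=1 clk=0
t2.Δ0 b=1 f=1 c=0 e=1 h=0 g=0 d=1 a=1 clk=0
t2.Δ1 b=1 f=1 c=0 e=1 h=0 g=0 d=1 a=1 clk=1
t2.Δ2 b=1 f=1 c=0 e=1 h=1 g=0 d=1 a=1 clk=1
t2.Δ3 b=0 f=0 c=0 e=1 h=1 g=0 d=1 a=1 clk=1
t3.Δ0 b=0 f=0 c=0 e=1 h=1 g=0 d=1 a=1 clk=1
t3.Δ1 b=0 f=0 c=0 e=1 h=1 g=0 d=1 a=0 clk=0
t3.Δ2 b=1 f=0 c=0 e=1 h=1 g=0 d=0 a=0 clk=0
t3.Δ3 b=1 f=0 c=0 e=0 h=1 g=0 d=0 a=0 clk=0
t3.Δ4 b=1 f=1 c=0 e=0 h=1 g=0 d=0 a=0 clk=0
t4.Δ0 b=1 f=1 c=0 e=0 h=1 g=0 d=0 a=0 clk=0
t4.Δ1 b=1 f=1 c=0 e=0 h=1 g=0 d=0 a=0 clk=1
t5.Δ0 b=1 f=1 c=0 e=0 h=1 g=0 d=0 a=0 clk=1
t5.Δ1 b=1 f=1 c=0 e=0 h=1 g=0 d=0 a=0 clk=0
t6.Δ0 b=1 f=1 c=0 e=0 h=1 g=0 d=0 a=0 clk=0
t6.Δ1 b=1 f=1 c=0 e=0 h=1 g=0 d=0 a=0 clk=1

3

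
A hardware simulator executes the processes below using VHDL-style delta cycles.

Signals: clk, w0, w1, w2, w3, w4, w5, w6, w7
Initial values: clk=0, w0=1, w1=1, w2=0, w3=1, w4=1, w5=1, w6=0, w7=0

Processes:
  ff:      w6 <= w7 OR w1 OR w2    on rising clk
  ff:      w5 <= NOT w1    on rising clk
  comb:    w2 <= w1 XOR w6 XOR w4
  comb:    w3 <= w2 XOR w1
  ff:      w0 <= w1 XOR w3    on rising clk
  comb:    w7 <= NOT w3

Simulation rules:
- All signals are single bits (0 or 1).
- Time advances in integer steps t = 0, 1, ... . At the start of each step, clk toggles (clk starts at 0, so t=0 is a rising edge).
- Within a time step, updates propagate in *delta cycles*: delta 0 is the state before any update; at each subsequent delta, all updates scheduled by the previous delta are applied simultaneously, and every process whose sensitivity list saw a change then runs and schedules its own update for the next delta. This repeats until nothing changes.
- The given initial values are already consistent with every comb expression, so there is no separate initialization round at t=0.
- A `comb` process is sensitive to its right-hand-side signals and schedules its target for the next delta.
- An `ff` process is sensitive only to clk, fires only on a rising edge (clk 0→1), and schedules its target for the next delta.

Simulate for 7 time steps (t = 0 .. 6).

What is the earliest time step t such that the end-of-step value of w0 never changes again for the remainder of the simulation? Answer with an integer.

t0.Δ0 w7=0 clk=0 w3=1 w2=0 w4=1 w1=1 w6=0 w5=1 w0=1
t0.Δ1 w7=0 clk=1 w3=1 w2=0 w4=1 w1=1 w6=0 w5=1 w0=1
t0.Δ2 w7=0 clk=1 w3=1 w2=0 w4=1 w1=1 w6=1 w5=0 w0=0
t0.Δ3 w7=0 clk=1 w3=1 w2=1 w4=1 w1=1 w6=1 w5=0 w0=0
t0.Δ4 w7=0 clk=1 w3=0 w2=1 w4=1 w1=1 w6=1 w5=0 w0=0
t0.Δ5 w7=1 clk=1 w3=0 w2=1 w4=1 w1=1 w6=1 w5=0 w0=0
t1.Δ0 w7=1 clk=1 w3=0 w2=1 w4=1 w1=1 w6=1 w5=0 w0=0
t1.Δ1 w7=1 clk=0 w3=0 w2=1 w4=1 w1=1 w6=1 w5=0 w0=0
t2.Δ0 w7=1 clk=0 w3=0 w2=1 w4=1 w1=1 w6=1 w5=0 w0=0
t2.Δ1 w7=1 clk=1 w3=0 w2=1 w4=1 w1=1 w6=1 w5=0 w0=0
t2.Δ2 w7=1 clk=1 w3=0 w2=1 w4=1 w1=1 w6=1 w5=0 w0=1
t3.Δ0 w7=1 clk=1 w3=0 w2=1 w4=1 w1=1 w6=1 w5=0 w0=1
t3.Δ1 w7=1 clk=0 w3=0 w2=1 w4=1 w1=1 w6=1 w5=0 w0=1
t4.Δ0 w7=1 clk=0 w3=0 w2=1 w4=1 w1=1 w6=1 w5=0 w0=1
t4.Δ1 w7=1 clk=1 w3=0 w2=1 w4=1 w1=1 w6=1 w5=0 w0=1
t5.Δ0 w7=1 clk=1 w3=0 w2=1 w4=1 w1=1 w6=1 w5=0 w0=1
t5.Δ1 w7=1 clk=0 w3=0 w2=1 w4=1 w1=1 w6=1 w5=0 w0=1
t6.Δ0 w7=1 clk=0 w3=0 w2=1 w4=1 w1=1 w6=1 w5=0 w0=1
t6.Δ1 w7=1 clk=1 w3=0 w2=1 w4=1 w1=1 w6=1 w5=0 w0=1

2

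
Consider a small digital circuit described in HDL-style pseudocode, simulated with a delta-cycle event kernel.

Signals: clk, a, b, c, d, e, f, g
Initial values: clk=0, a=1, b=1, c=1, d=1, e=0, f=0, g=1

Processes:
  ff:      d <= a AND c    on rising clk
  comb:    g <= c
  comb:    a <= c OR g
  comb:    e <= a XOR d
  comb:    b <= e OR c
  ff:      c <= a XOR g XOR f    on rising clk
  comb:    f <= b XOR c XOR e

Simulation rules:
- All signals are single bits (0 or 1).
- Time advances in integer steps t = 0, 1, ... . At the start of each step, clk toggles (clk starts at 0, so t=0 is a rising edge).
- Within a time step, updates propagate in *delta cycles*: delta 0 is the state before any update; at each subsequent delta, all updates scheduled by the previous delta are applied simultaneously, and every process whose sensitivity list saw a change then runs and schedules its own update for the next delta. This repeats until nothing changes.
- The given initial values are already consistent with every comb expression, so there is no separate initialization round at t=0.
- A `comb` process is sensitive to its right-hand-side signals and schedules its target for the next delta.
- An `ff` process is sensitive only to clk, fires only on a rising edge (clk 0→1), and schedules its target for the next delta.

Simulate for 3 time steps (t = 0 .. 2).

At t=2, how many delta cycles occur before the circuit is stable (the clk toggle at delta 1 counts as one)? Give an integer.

[bits: a,c,b,f,e,g,clk,d]
t=0: Δ0=11100101 Δ1=11100111 Δ2=10100111 Δ3=10010011 Δ4=00000011 Δ5=00001011 Δ6=00111011 Δ7=00101011 | 7Δ
t=1: Δ0=00101011 Δ1=00101001 | 1Δ
t=2: Δ0=00101001 Δ1=00101011 Δ2=00101010 Δ3=00100010 Δ4=00010010 Δ5=00000010 | 5Δ

5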